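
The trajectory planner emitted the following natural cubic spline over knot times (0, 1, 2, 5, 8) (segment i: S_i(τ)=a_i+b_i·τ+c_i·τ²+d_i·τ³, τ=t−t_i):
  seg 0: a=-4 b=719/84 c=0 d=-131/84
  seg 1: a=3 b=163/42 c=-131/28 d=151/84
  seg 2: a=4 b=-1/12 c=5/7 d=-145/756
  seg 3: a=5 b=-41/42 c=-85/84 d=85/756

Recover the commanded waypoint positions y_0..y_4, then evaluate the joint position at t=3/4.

y_0 = S_0(0) = a_0 = -4
y_1 = S_1(0) = a_1 = 3
y_2 = S_2(0) = a_2 = 4
y_3 = S_3(0) = a_3 = 5
y_4 = S_3(3) = -4
t_q=3/4 is in segment 0 (τ=3/4); S_0(τ)=451/256

y_0=-4 y_1=3 y_2=4 y_3=5 y_4=-4
S(3/4) = 451/256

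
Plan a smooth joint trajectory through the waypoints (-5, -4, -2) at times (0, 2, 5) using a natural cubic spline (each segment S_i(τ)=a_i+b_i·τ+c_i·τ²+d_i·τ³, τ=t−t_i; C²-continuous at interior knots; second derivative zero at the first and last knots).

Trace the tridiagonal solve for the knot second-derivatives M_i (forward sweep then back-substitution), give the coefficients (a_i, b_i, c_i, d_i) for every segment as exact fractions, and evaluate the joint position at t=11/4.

  seg 0: a=-5 b=7/15 c=0 d=1/120
  seg 1: a=-4 b=17/30 c=1/20 d=-1/180
S(11/4) = -4543/1280

Δ: Δ0=1/2, Δ1=2/3
row 1: diag=10, rhs=1; c'=3/10, d'=1/10
back: M1=1/10
M: M0=0, M1=1/10, M2=0
seg 0: a=-5, c=M0/2=0, d=(M1−M0)/(6·2)=1/120, b=Δ0−h0·(2M0+M1)/6=7/15
seg 1: a=-4, c=M1/2=1/20, d=(M2−M1)/(6·3)=-1/180, b=Δ1−h1·(2M1+M2)/6=17/30
t_q=11/4 → seg 1, τ=3/4; S=-4+17/30·τ+1/20·τ²+-1/180·τ³=-4543/1280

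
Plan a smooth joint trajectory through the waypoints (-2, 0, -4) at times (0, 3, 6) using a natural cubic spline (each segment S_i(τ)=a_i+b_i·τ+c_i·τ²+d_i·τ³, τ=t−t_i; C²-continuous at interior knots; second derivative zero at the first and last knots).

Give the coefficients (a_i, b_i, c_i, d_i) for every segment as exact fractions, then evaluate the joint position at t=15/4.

  seg 0: a=-2 b=7/6 c=0 d=-1/18
  seg 1: a=0 b=-1/3 c=-1/2 d=1/18
S(15/4) = -65/128

Δ: Δ0=2/3, Δ1=-4/3
row 1: diag=12, rhs=-12; c'=1/4, d'=-1
back: M1=-1
M: M0=0, M1=-1, M2=0
seg 0: a=-2, c=M0/2=0, d=(M1−M0)/(6·3)=-1/18, b=Δ0−h0·(2M0+M1)/6=7/6
seg 1: a=0, c=M1/2=-1/2, d=(M2−M1)/(6·3)=1/18, b=Δ1−h1·(2M1+M2)/6=-1/3
t_q=15/4 → seg 1, τ=3/4; S=0+-1/3·τ+-1/2·τ²+1/18·τ³=-65/128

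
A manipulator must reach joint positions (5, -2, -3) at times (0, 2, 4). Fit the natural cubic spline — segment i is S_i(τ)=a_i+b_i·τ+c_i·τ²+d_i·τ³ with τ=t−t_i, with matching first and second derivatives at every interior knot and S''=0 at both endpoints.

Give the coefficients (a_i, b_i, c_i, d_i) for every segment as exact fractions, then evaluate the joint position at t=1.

Δ: Δ0=-7/2, Δ1=-1/2
row 1: diag=8, rhs=18; c'=1/4, d'=9/4
back: M1=9/4
M: M0=0, M1=9/4, M2=0
seg 0: a=5, c=M0/2=0, d=(M1−M0)/(6·2)=3/16, b=Δ0−h0·(2M0+M1)/6=-17/4
seg 1: a=-2, c=M1/2=9/8, d=(M2−M1)/(6·2)=-3/16, b=Δ1−h1·(2M1+M2)/6=-2
t_q=1 → seg 0, τ=1; S=5+-17/4·τ+0·τ²+3/16·τ³=15/16

  seg 0: a=5 b=-17/4 c=0 d=3/16
  seg 1: a=-2 b=-2 c=9/8 d=-3/16
S(1) = 15/16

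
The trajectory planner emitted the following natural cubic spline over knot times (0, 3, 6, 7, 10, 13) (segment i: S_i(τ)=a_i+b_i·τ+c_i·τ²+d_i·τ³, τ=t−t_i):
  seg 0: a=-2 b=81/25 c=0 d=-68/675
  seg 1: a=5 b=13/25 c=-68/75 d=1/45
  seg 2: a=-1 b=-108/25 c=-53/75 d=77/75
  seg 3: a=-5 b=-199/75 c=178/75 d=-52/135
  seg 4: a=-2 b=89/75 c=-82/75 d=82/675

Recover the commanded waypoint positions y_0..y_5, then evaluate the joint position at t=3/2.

y_0=-2 y_1=5 y_2=-1 y_3=-5 y_4=-2 y_5=-5
S(3/2) = 63/25

y_0 = S_0(0) = a_0 = -2
y_1 = S_1(0) = a_1 = 5
y_2 = S_2(0) = a_2 = -1
y_3 = S_3(0) = a_3 = -5
y_4 = S_4(0) = a_4 = -2
y_5 = S_4(3) = -5
t_q=3/2 is in segment 0 (τ=3/2); S_0(τ)=63/25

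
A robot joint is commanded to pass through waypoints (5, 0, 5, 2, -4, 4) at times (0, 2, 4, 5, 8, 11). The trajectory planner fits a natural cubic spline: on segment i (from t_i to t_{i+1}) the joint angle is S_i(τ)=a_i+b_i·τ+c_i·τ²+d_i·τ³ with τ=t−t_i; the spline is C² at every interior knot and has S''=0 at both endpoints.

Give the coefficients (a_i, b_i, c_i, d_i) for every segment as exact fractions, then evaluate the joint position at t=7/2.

  seg 0: a=5 b=-4084/933 c=0 d=3503/7464
  seg 1: a=0 b=2341/1866 c=3503/1244 d=-8185/7464
  seg 2: a=5 b=-598/933 c=-2341/622 d=2621/1866
  seg 3: a=2 b=-7379/1866 c=140/311 d=1127/16794
  seg 4: a=-4 b=521/933 c=1967/1866 d=-1967/16794
S(7/2) = 89899/19904

Δ: Δ0=-5/2, Δ1=5/2, Δ2=-3, Δ3=-2, Δ4=8/3
row 1: diag=8, rhs=30; c'=1/4, d'=15/4
row 2: denom=6−2·1/4=11/2; d'=(-33−2·15/4)/(11/2)=-81/11
row 3: denom=8−1·2/11=86/11; d'=(6−1·-81/11)/(86/11)=147/86
row 4: denom=12−3·33/86=933/86; d'=(28−3·147/86)/(933/86)=1967/933
back: M4=1967/933
back: M3=147/86−33/86·1967/933=280/311
back: M2=-81/11−2/11·280/311=-2341/311
back: M1=15/4−1/4·-2341/311=3503/622
M: M0=0, M1=3503/622, M2=-2341/311, M3=280/311, M4=1967/933, M5=0
seg 0: a=5, c=M0/2=0, d=(M1−M0)/(6·2)=3503/7464, b=Δ0−h0·(2M0+M1)/6=-4084/933
seg 1: a=0, c=M1/2=3503/1244, d=(M2−M1)/(6·2)=-8185/7464, b=Δ1−h1·(2M1+M2)/6=2341/1866
seg 2: a=5, c=M2/2=-2341/622, d=(M3−M2)/(6·1)=2621/1866, b=Δ2−h2·(2M2+M3)/6=-598/933
seg 3: a=2, c=M3/2=140/311, d=(M4−M3)/(6·3)=1127/16794, b=Δ3−h3·(2M3+M4)/6=-7379/1866
seg 4: a=-4, c=M4/2=1967/1866, d=(M5−M4)/(6·3)=-1967/16794, b=Δ4−h4·(2M4+M5)/6=521/933
t_q=7/2 → seg 1, τ=3/2; S=0+2341/1866·τ+3503/1244·τ²+-8185/7464·τ³=89899/19904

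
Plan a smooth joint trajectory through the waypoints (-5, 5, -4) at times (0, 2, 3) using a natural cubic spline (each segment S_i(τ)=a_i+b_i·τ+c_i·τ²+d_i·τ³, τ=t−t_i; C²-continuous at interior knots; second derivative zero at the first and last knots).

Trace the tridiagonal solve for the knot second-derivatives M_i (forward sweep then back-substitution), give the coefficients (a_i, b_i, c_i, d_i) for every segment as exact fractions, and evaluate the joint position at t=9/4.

Δ: Δ0=5, Δ1=-9
row 1: diag=6, rhs=-84; c'=1/6, d'=-14
back: M1=-14
M: M0=0, M1=-14, M2=0
seg 0: a=-5, c=M0/2=0, d=(M1−M0)/(6·2)=-7/6, b=Δ0−h0·(2M0+M1)/6=29/3
seg 1: a=5, c=M1/2=-7, d=(M2−M1)/(6·1)=7/3, b=Δ1−h1·(2M1+M2)/6=-13/3
t_q=9/4 → seg 1, τ=1/4; S=5+-13/3·τ+-7·τ²+7/3·τ³=225/64

  seg 0: a=-5 b=29/3 c=0 d=-7/6
  seg 1: a=5 b=-13/3 c=-7 d=7/3
S(9/4) = 225/64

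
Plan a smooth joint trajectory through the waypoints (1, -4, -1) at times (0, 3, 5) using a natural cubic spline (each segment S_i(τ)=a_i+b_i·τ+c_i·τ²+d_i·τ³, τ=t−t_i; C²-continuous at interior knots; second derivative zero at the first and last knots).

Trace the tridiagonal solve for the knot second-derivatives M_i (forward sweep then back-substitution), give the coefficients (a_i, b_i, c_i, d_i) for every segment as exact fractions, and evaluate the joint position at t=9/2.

Δ: Δ0=-5/3, Δ1=3/2
row 1: diag=10, rhs=19; c'=1/5, d'=19/10
back: M1=19/10
M: M0=0, M1=19/10, M2=0
seg 0: a=1, c=M0/2=0, d=(M1−M0)/(6·3)=19/180, b=Δ0−h0·(2M0+M1)/6=-157/60
seg 1: a=-4, c=M1/2=19/20, d=(M2−M1)/(6·2)=-19/120, b=Δ1−h1·(2M1+M2)/6=7/30
t_q=9/2 → seg 1, τ=3/2; S=-4+7/30·τ+19/20·τ²+-19/120·τ³=-131/64

  seg 0: a=1 b=-157/60 c=0 d=19/180
  seg 1: a=-4 b=7/30 c=19/20 d=-19/120
S(9/2) = -131/64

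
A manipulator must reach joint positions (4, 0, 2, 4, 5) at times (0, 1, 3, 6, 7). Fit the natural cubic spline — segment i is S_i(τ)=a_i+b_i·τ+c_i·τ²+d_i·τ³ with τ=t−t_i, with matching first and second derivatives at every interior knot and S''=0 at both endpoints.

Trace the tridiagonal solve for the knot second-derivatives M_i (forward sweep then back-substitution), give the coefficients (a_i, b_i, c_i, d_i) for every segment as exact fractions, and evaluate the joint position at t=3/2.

  seg 0: a=4 b=-5815/1182 c=0 d=1087/1182
  seg 1: a=0 b=-1277/591 c=1087/394 d=-1393/2364
  seg 2: a=2 b=1066/591 c=-153/197 d=235/1773
  seg 3: a=4 b=427/591 c=82/197 d=-82/591
S(3/2) = -2927/6304

Δ: Δ0=-4, Δ1=1, Δ2=2/3, Δ3=1
row 1: diag=6, rhs=30; c'=1/3, d'=5
row 2: denom=10−2·1/3=28/3; d'=(-2−2·5)/(28/3)=-9/7
row 3: denom=8−3·9/28=197/28; d'=(2−3·-9/7)/(197/28)=164/197
back: M3=164/197
back: M2=-9/7−9/28·164/197=-306/197
back: M1=5−1/3·-306/197=1087/197
M: M0=0, M1=1087/197, M2=-306/197, M3=164/197, M4=0
seg 0: a=4, c=M0/2=0, d=(M1−M0)/(6·1)=1087/1182, b=Δ0−h0·(2M0+M1)/6=-5815/1182
seg 1: a=0, c=M1/2=1087/394, d=(M2−M1)/(6·2)=-1393/2364, b=Δ1−h1·(2M1+M2)/6=-1277/591
seg 2: a=2, c=M2/2=-153/197, d=(M3−M2)/(6·3)=235/1773, b=Δ2−h2·(2M2+M3)/6=1066/591
seg 3: a=4, c=M3/2=82/197, d=(M4−M3)/(6·1)=-82/591, b=Δ3−h3·(2M3+M4)/6=427/591
t_q=3/2 → seg 1, τ=1/2; S=0+-1277/591·τ+1087/394·τ²+-1393/2364·τ³=-2927/6304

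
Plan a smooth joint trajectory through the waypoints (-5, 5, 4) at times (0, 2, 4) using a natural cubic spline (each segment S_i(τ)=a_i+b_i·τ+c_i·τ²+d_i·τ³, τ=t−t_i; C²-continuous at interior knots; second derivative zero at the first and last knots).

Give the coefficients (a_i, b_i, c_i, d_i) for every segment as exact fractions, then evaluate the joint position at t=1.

  seg 0: a=-5 b=51/8 c=0 d=-11/32
  seg 1: a=5 b=9/4 c=-33/16 d=11/32
S(1) = 33/32

Δ: Δ0=5, Δ1=-1/2
row 1: diag=8, rhs=-33; c'=1/4, d'=-33/8
back: M1=-33/8
M: M0=0, M1=-33/8, M2=0
seg 0: a=-5, c=M0/2=0, d=(M1−M0)/(6·2)=-11/32, b=Δ0−h0·(2M0+M1)/6=51/8
seg 1: a=5, c=M1/2=-33/16, d=(M2−M1)/(6·2)=11/32, b=Δ1−h1·(2M1+M2)/6=9/4
t_q=1 → seg 0, τ=1; S=-5+51/8·τ+0·τ²+-11/32·τ³=33/32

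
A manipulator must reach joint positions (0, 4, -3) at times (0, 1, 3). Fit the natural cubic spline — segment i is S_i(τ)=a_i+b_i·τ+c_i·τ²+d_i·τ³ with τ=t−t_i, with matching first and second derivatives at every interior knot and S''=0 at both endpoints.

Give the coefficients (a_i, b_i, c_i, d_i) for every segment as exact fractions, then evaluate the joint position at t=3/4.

Δ: Δ0=4, Δ1=-7/2
row 1: diag=6, rhs=-45; c'=1/3, d'=-15/2
back: M1=-15/2
M: M0=0, M1=-15/2, M2=0
seg 0: a=0, c=M0/2=0, d=(M1−M0)/(6·1)=-5/4, b=Δ0−h0·(2M0+M1)/6=21/4
seg 1: a=4, c=M1/2=-15/4, d=(M2−M1)/(6·2)=5/8, b=Δ1−h1·(2M1+M2)/6=3/2
t_q=3/4 → seg 0, τ=3/4; S=0+21/4·τ+0·τ²+-5/4·τ³=873/256

  seg 0: a=0 b=21/4 c=0 d=-5/4
  seg 1: a=4 b=3/2 c=-15/4 d=5/8
S(3/4) = 873/256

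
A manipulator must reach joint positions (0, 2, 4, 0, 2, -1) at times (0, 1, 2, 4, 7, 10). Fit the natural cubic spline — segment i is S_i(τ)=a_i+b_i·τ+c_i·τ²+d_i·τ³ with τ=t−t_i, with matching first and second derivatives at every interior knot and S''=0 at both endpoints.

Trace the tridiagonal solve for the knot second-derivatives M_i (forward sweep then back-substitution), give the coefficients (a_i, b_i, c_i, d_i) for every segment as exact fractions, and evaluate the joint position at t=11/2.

  seg 0: a=0 b=4204/2361 c=0 d=518/2361
  seg 1: a=2 b=5758/2361 c=518/787 d=-2590/2361
  seg 2: a=4 b=1096/2361 c=-2072/787 d=3307/4722
  seg 3: a=0 b=-3926/2361 c=1235/787 d=-5615/21249
  seg 4: a=2 b=1459/2361 c=-1910/2361 d=1910/21249
S(11/2) = 911/6296

Δ: Δ0=2, Δ1=2, Δ2=-2, Δ3=2/3, Δ4=-1
row 1: diag=4, rhs=0; c'=1/4, d'=0
row 2: denom=6−1·1/4=23/4; d'=(-24−1·0)/(23/4)=-96/23
row 3: denom=10−2·8/23=214/23; d'=(16−2·-96/23)/(214/23)=280/107
row 4: denom=12−3·69/214=2361/214; d'=(-10−3·280/107)/(2361/214)=-3820/2361
back: M4=-3820/2361
back: M3=280/107−69/214·-3820/2361=2470/787
back: M2=-96/23−8/23·2470/787=-4144/787
back: M1=0−1/4·-4144/787=1036/787
M: M0=0, M1=1036/787, M2=-4144/787, M3=2470/787, M4=-3820/2361, M5=0
seg 0: a=0, c=M0/2=0, d=(M1−M0)/(6·1)=518/2361, b=Δ0−h0·(2M0+M1)/6=4204/2361
seg 1: a=2, c=M1/2=518/787, d=(M2−M1)/(6·1)=-2590/2361, b=Δ1−h1·(2M1+M2)/6=5758/2361
seg 2: a=4, c=M2/2=-2072/787, d=(M3−M2)/(6·2)=3307/4722, b=Δ2−h2·(2M2+M3)/6=1096/2361
seg 3: a=0, c=M3/2=1235/787, d=(M4−M3)/(6·3)=-5615/21249, b=Δ3−h3·(2M3+M4)/6=-3926/2361
seg 4: a=2, c=M4/2=-1910/2361, d=(M5−M4)/(6·3)=1910/21249, b=Δ4−h4·(2M4+M5)/6=1459/2361
t_q=11/2 → seg 3, τ=3/2; S=0+-3926/2361·τ+1235/787·τ²+-5615/21249·τ³=911/6296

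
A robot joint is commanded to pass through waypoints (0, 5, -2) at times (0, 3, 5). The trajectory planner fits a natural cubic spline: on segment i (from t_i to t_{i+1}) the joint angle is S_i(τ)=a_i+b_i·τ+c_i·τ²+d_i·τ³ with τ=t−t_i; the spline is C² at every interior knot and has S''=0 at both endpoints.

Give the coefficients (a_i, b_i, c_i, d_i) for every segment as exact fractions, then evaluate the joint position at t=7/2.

Δ: Δ0=5/3, Δ1=-7/2
row 1: diag=10, rhs=-31; c'=1/5, d'=-31/10
back: M1=-31/10
M: M0=0, M1=-31/10, M2=0
seg 0: a=0, c=M0/2=0, d=(M1−M0)/(6·3)=-31/180, b=Δ0−h0·(2M0+M1)/6=193/60
seg 1: a=5, c=M1/2=-31/20, d=(M2−M1)/(6·2)=31/120, b=Δ1−h1·(2M1+M2)/6=-43/30
t_q=7/2 → seg 1, τ=1/2; S=5+-43/30·τ+-31/20·τ²+31/120·τ³=1257/320

  seg 0: a=0 b=193/60 c=0 d=-31/180
  seg 1: a=5 b=-43/30 c=-31/20 d=31/120
S(7/2) = 1257/320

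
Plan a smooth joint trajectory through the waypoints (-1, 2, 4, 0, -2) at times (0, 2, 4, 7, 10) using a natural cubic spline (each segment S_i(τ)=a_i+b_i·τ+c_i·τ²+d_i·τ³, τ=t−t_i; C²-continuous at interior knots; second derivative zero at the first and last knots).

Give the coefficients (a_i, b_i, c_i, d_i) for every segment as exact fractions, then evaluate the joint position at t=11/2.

Δ: Δ0=3/2, Δ1=1, Δ2=-4/3, Δ3=-2/3
row 1: diag=8, rhs=-3; c'=1/4, d'=-3/8
row 2: denom=10−2·1/4=19/2; d'=(-14−2·-3/8)/(19/2)=-53/38
row 3: denom=12−3·6/19=210/19; d'=(4−3·-53/38)/(210/19)=311/420
back: M3=311/420
back: M2=-53/38−6/19·311/420=-57/35
back: M1=-3/8−1/4·-57/35=9/280
M: M0=0, M1=9/280, M2=-57/35, M3=311/420, M4=0
seg 0: a=-1, c=M0/2=0, d=(M1−M0)/(6·2)=3/1120, b=Δ0−h0·(2M0+M1)/6=417/280
seg 1: a=2, c=M1/2=9/560, d=(M2−M1)/(6·2)=-31/224, b=Δ1−h1·(2M1+M2)/6=213/140
seg 2: a=4, c=M2/2=-57/70, d=(M3−M2)/(6·3)=199/1512, b=Δ2−h2·(2M2+M3)/6=-3/40
seg 3: a=0, c=M3/2=311/840, d=(M4−M3)/(6·3)=-311/7560, b=Δ3−h3·(2M3+M4)/6=-197/140
t_q=11/2 → seg 2, τ=3/2; S=4+-3/40·τ+-57/70·τ²+199/1512·τ³=5599/2240

  seg 0: a=-1 b=417/280 c=0 d=3/1120
  seg 1: a=2 b=213/140 c=9/560 d=-31/224
  seg 2: a=4 b=-3/40 c=-57/70 d=199/1512
  seg 3: a=0 b=-197/140 c=311/840 d=-311/7560
S(11/2) = 5599/2240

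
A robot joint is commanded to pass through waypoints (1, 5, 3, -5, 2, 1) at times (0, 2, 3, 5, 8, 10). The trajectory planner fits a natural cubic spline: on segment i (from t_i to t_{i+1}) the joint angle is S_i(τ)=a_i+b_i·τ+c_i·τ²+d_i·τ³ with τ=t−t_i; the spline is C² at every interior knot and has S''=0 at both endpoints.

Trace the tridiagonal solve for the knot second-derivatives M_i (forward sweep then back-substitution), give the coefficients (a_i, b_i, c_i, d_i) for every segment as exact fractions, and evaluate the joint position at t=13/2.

Δ: Δ0=2, Δ1=-2, Δ2=-4, Δ3=7/3, Δ4=-1/2
row 1: diag=6, rhs=-24; c'=1/6, d'=-4
row 2: denom=6−1·1/6=35/6; d'=(-12−1·-4)/(35/6)=-48/35
row 3: denom=10−2·12/35=326/35; d'=(38−2·-48/35)/(326/35)=713/163
row 4: denom=10−3·105/326=2945/326; d'=(-17−3·713/163)/(2945/326)=-1964/589
back: M4=-1964/589
back: M3=713/163−105/326·-1964/589=3209/589
back: M2=-48/35−12/35·3209/589=-1908/589
back: M1=-4−1/6·-1908/589=-2038/589
M: M0=0, M1=-2038/589, M2=-1908/589, M3=3209/589, M4=-1964/589, M5=0
seg 0: a=1, c=M0/2=0, d=(M1−M0)/(6·2)=-1019/3534, b=Δ0−h0·(2M0+M1)/6=5572/1767
seg 1: a=5, c=M1/2=-1019/589, d=(M2−M1)/(6·1)=65/1767, b=Δ1−h1·(2M1+M2)/6=-542/1767
seg 2: a=3, c=M2/2=-954/589, d=(M3−M2)/(6·2)=5117/7068, b=Δ2−h2·(2M2+M3)/6=-6461/1767
seg 3: a=-5, c=M3/2=3209/1178, d=(M4−M3)/(6·3)=-5173/10602, b=Δ3−h3·(2M3+M4)/6=-2558/1767
seg 4: a=2, c=M4/2=-982/589, d=(M5−M4)/(6·2)=491/1767, b=Δ4−h4·(2M4+M5)/6=6089/3534
t_q=13/2 → seg 3, τ=3/2; S=-5+-2558/1767·τ+3209/1178·τ²+-5173/10602·τ³=-25341/9424

  seg 0: a=1 b=5572/1767 c=0 d=-1019/3534
  seg 1: a=5 b=-542/1767 c=-1019/589 d=65/1767
  seg 2: a=3 b=-6461/1767 c=-954/589 d=5117/7068
  seg 3: a=-5 b=-2558/1767 c=3209/1178 d=-5173/10602
  seg 4: a=2 b=6089/3534 c=-982/589 d=491/1767
S(13/2) = -25341/9424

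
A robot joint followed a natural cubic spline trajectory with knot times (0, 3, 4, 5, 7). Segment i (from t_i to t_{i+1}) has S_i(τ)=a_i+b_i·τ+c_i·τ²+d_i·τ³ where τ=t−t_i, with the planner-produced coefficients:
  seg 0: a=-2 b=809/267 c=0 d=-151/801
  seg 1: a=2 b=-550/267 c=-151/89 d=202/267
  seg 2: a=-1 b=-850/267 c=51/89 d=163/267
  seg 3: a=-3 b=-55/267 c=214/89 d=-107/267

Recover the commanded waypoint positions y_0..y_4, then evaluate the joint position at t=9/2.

y_0 = S_0(0) = a_0 = -2
y_1 = S_1(0) = a_1 = 2
y_2 = S_2(0) = a_2 = -1
y_3 = S_3(0) = a_3 = -3
y_4 = S_3(2) = 3
t_q=9/2 is in segment 2 (τ=1/2); S_2(τ)=-1689/712

y_0=-2 y_1=2 y_2=-1 y_3=-3 y_4=3
S(9/2) = -1689/712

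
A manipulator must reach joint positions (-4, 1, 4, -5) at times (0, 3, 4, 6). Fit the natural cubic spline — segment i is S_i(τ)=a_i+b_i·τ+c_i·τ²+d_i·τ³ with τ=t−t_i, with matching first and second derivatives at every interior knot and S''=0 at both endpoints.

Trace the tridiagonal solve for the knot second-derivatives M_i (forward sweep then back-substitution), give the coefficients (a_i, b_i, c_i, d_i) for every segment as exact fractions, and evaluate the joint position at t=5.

  seg 0: a=-4 b=191/282 c=0 d=31/282
  seg 1: a=1 b=514/141 c=93/94 d=-461/282
  seg 2: a=4 b=203/282 c=-184/47 d=92/141
S(5) = 137/94

Δ: Δ0=5/3, Δ1=3, Δ2=-9/2
row 1: diag=8, rhs=8; c'=1/8, d'=1
row 2: denom=6−1·1/8=47/8; d'=(-45−1·1)/(47/8)=-368/47
back: M2=-368/47
back: M1=1−1/8·-368/47=93/47
M: M0=0, M1=93/47, M2=-368/47, M3=0
seg 0: a=-4, c=M0/2=0, d=(M1−M0)/(6·3)=31/282, b=Δ0−h0·(2M0+M1)/6=191/282
seg 1: a=1, c=M1/2=93/94, d=(M2−M1)/(6·1)=-461/282, b=Δ1−h1·(2M1+M2)/6=514/141
seg 2: a=4, c=M2/2=-184/47, d=(M3−M2)/(6·2)=92/141, b=Δ2−h2·(2M2+M3)/6=203/282
t_q=5 → seg 2, τ=1; S=4+203/282·τ+-184/47·τ²+92/141·τ³=137/94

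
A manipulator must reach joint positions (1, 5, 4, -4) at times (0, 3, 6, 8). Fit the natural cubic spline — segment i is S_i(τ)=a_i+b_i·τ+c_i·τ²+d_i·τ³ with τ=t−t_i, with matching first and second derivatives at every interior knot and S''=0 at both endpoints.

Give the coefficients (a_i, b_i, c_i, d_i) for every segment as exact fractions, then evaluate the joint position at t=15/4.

  seg 0: a=1 b=55/37 c=0 d=-17/999
  seg 1: a=5 b=38/37 c=-17/111 d=-100/999
  seg 2: a=4 b=-96/37 c=-39/37 d=13/74
S(15/4) = 835/148

Δ: Δ0=4/3, Δ1=-1/3, Δ2=-4
row 1: diag=12, rhs=-10; c'=1/4, d'=-5/6
row 2: denom=10−3·1/4=37/4; d'=(-22−3·-5/6)/(37/4)=-78/37
back: M2=-78/37
back: M1=-5/6−1/4·-78/37=-34/111
M: M0=0, M1=-34/111, M2=-78/37, M3=0
seg 0: a=1, c=M0/2=0, d=(M1−M0)/(6·3)=-17/999, b=Δ0−h0·(2M0+M1)/6=55/37
seg 1: a=5, c=M1/2=-17/111, d=(M2−M1)/(6·3)=-100/999, b=Δ1−h1·(2M1+M2)/6=38/37
seg 2: a=4, c=M2/2=-39/37, d=(M3−M2)/(6·2)=13/74, b=Δ2−h2·(2M2+M3)/6=-96/37
t_q=15/4 → seg 1, τ=3/4; S=5+38/37·τ+-17/111·τ²+-100/999·τ³=835/148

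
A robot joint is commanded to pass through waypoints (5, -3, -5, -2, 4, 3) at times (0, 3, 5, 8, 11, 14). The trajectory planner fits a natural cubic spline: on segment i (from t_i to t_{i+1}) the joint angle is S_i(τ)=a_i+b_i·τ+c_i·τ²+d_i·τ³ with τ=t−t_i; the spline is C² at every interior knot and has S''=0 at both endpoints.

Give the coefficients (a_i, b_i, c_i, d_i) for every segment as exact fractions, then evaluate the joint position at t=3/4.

Δ: Δ0=-8/3, Δ1=-1, Δ2=1, Δ3=2, Δ4=-1/3
row 1: diag=10, rhs=10; c'=1/5, d'=1
row 2: denom=10−2·1/5=48/5; d'=(12−2·1)/(48/5)=25/24
row 3: denom=12−3·5/16=177/16; d'=(6−3·25/24)/(177/16)=46/177
row 4: denom=12−3·16/59=660/59; d'=(-14−3·46/177)/(660/59)=-218/165
back: M4=-218/165
back: M3=46/177−16/59·-218/165=34/55
back: M2=25/24−5/16·34/55=28/33
back: M1=1−1/5·28/33=137/165
M: M0=0, M1=137/165, M2=28/33, M3=34/55, M4=-218/165, M5=0
seg 0: a=5, c=M0/2=0, d=(M1−M0)/(6·3)=137/2970, b=Δ0−h0·(2M0+M1)/6=-339/110
seg 1: a=-3, c=M1/2=137/330, d=(M2−M1)/(6·2)=1/660, b=Δ1−h1·(2M1+M2)/6=-101/55
seg 2: a=-5, c=M2/2=14/33, d=(M3−M2)/(6·3)=-19/1485, b=Δ2−h2·(2M2+M3)/6=-26/165
seg 3: a=-2, c=M3/2=17/55, d=(M4−M3)/(6·3)=-32/297, b=Δ3−h3·(2M3+M4)/6=337/165
seg 4: a=4, c=M4/2=-109/165, d=(M5−M4)/(6·3)=109/1485, b=Δ4−h4·(2M4+M5)/6=163/165
t_q=3/4 → seg 0, τ=3/4; S=5+-339/110·τ+0·τ²+137/2970·τ³=3813/1408

  seg 0: a=5 b=-339/110 c=0 d=137/2970
  seg 1: a=-3 b=-101/55 c=137/330 d=1/660
  seg 2: a=-5 b=-26/165 c=14/33 d=-19/1485
  seg 3: a=-2 b=337/165 c=17/55 d=-32/297
  seg 4: a=4 b=163/165 c=-109/165 d=109/1485
S(3/4) = 3813/1408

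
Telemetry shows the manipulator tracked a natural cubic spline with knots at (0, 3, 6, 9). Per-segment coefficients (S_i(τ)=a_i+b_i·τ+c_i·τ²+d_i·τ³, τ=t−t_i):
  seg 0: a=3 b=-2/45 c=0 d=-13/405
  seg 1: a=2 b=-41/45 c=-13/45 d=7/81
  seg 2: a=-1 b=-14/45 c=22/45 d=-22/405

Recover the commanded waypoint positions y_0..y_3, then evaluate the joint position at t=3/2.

y_0=3 y_1=2 y_2=-1 y_3=1
S(3/2) = 113/40

y_0 = S_0(0) = a_0 = 3
y_1 = S_1(0) = a_1 = 2
y_2 = S_2(0) = a_2 = -1
y_3 = S_2(3) = 1
t_q=3/2 is in segment 0 (τ=3/2); S_0(τ)=113/40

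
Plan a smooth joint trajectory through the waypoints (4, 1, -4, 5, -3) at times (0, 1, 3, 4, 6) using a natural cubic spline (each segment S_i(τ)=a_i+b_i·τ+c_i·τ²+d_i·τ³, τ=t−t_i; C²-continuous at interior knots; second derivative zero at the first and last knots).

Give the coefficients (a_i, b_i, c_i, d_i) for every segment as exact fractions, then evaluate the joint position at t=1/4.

  seg 0: a=4 b=-823/372 c=0 d=-293/372
  seg 1: a=1 b=-851/186 c=-293/124 d=1265/744
  seg 2: a=-4 b=593/93 c=243/31 d=-485/93
  seg 3: a=5 b=596/93 c=-242/31 d=121/93
S(1/4) = 27257/7936

Δ: Δ0=-3, Δ1=-5/2, Δ2=9, Δ3=-4
row 1: diag=6, rhs=3; c'=1/3, d'=1/2
row 2: denom=6−2·1/3=16/3; d'=(69−2·1/2)/(16/3)=51/4
row 3: denom=6−1·3/16=93/16; d'=(-78−1·51/4)/(93/16)=-484/31
back: M3=-484/31
back: M2=51/4−3/16·-484/31=486/31
back: M1=1/2−1/3·486/31=-293/62
M: M0=0, M1=-293/62, M2=486/31, M3=-484/31, M4=0
seg 0: a=4, c=M0/2=0, d=(M1−M0)/(6·1)=-293/372, b=Δ0−h0·(2M0+M1)/6=-823/372
seg 1: a=1, c=M1/2=-293/124, d=(M2−M1)/(6·2)=1265/744, b=Δ1−h1·(2M1+M2)/6=-851/186
seg 2: a=-4, c=M2/2=243/31, d=(M3−M2)/(6·1)=-485/93, b=Δ2−h2·(2M2+M3)/6=593/93
seg 3: a=5, c=M3/2=-242/31, d=(M4−M3)/(6·2)=121/93, b=Δ3−h3·(2M3+M4)/6=596/93
t_q=1/4 → seg 0, τ=1/4; S=4+-823/372·τ+0·τ²+-293/372·τ³=27257/7936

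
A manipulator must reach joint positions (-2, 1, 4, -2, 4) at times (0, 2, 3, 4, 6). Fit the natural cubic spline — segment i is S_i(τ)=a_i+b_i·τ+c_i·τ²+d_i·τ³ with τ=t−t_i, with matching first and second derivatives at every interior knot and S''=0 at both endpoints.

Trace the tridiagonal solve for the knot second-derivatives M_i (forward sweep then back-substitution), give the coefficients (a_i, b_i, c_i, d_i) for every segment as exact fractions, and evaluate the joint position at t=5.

Δ: Δ0=3/2, Δ1=3, Δ2=-6, Δ3=3
row 1: diag=6, rhs=9; c'=1/6, d'=3/2
row 2: denom=4−1·1/6=23/6; d'=(-54−1·3/2)/(23/6)=-333/23
row 3: denom=6−1·6/23=132/23; d'=(54−1·-333/23)/(132/23)=525/44
back: M3=525/44
back: M2=-333/23−6/23·525/44=-387/22
back: M1=3/2−1/6·-387/22=195/44
M: M0=0, M1=195/44, M2=-387/22, M3=525/44, M4=0
seg 0: a=-2, c=M0/2=0, d=(M1−M0)/(6·2)=65/176, b=Δ0−h0·(2M0+M1)/6=1/44
seg 1: a=1, c=M1/2=195/88, d=(M2−M1)/(6·1)=-323/88, b=Δ1−h1·(2M1+M2)/6=49/11
seg 2: a=4, c=M2/2=-387/44, d=(M3−M2)/(6·1)=433/88, b=Δ2−h2·(2M2+M3)/6=-17/8
seg 3: a=-2, c=M3/2=525/88, d=(M4−M3)/(6·2)=-175/176, b=Δ3−h3·(2M3+M4)/6=-109/22
t_q=5 → seg 3, τ=1; S=-2+-109/22·τ+525/88·τ²+-175/176·τ³=-349/176

  seg 0: a=-2 b=1/44 c=0 d=65/176
  seg 1: a=1 b=49/11 c=195/88 d=-323/88
  seg 2: a=4 b=-17/8 c=-387/44 d=433/88
  seg 3: a=-2 b=-109/22 c=525/88 d=-175/176
S(5) = -349/176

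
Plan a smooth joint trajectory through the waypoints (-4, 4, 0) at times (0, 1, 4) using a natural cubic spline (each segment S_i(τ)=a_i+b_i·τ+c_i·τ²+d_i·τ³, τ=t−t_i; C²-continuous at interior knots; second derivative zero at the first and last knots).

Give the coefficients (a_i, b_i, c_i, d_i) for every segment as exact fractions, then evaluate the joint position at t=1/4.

  seg 0: a=-4 b=55/6 c=0 d=-7/6
  seg 1: a=4 b=17/3 c=-7/2 d=7/18
S(1/4) = -221/128

Δ: Δ0=8, Δ1=-4/3
row 1: diag=8, rhs=-56; c'=3/8, d'=-7
back: M1=-7
M: M0=0, M1=-7, M2=0
seg 0: a=-4, c=M0/2=0, d=(M1−M0)/(6·1)=-7/6, b=Δ0−h0·(2M0+M1)/6=55/6
seg 1: a=4, c=M1/2=-7/2, d=(M2−M1)/(6·3)=7/18, b=Δ1−h1·(2M1+M2)/6=17/3
t_q=1/4 → seg 0, τ=1/4; S=-4+55/6·τ+0·τ²+-7/6·τ³=-221/128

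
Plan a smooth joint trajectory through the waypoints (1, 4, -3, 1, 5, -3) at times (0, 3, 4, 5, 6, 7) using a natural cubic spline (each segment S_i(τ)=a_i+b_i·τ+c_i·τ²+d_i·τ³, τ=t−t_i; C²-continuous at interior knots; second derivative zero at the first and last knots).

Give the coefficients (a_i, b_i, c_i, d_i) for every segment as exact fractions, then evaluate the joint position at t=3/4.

  seg 0: a=1 b=2236/433 c=0 d=-601/1299
  seg 1: a=4 b=-3173/433 c=-1803/433 d=1945/433
  seg 2: a=-3 b=-944/433 c=4032/433 d=-1356/433
  seg 3: a=1 b=3052/433 c=-36/433 d=-1284/433
  seg 4: a=5 b=-872/433 c=-3888/433 d=1296/433
S(3/4) = 129631/27712

Δ: Δ0=1, Δ1=-7, Δ2=4, Δ3=4, Δ4=-8
row 1: diag=8, rhs=-48; c'=1/8, d'=-6
row 2: denom=4−1·1/8=31/8; d'=(66−1·-6)/(31/8)=576/31
row 3: denom=4−1·8/31=116/31; d'=(0−1·576/31)/(116/31)=-144/29
row 4: denom=4−1·31/116=433/116; d'=(-72−1·-144/29)/(433/116)=-7776/433
back: M4=-7776/433
back: M3=-144/29−31/116·-7776/433=-72/433
back: M2=576/31−8/31·-72/433=8064/433
back: M1=-6−1/8·8064/433=-3606/433
M: M0=0, M1=-3606/433, M2=8064/433, M3=-72/433, M4=-7776/433, M5=0
seg 0: a=1, c=M0/2=0, d=(M1−M0)/(6·3)=-601/1299, b=Δ0−h0·(2M0+M1)/6=2236/433
seg 1: a=4, c=M1/2=-1803/433, d=(M2−M1)/(6·1)=1945/433, b=Δ1−h1·(2M1+M2)/6=-3173/433
seg 2: a=-3, c=M2/2=4032/433, d=(M3−M2)/(6·1)=-1356/433, b=Δ2−h2·(2M2+M3)/6=-944/433
seg 3: a=1, c=M3/2=-36/433, d=(M4−M3)/(6·1)=-1284/433, b=Δ3−h3·(2M3+M4)/6=3052/433
seg 4: a=5, c=M4/2=-3888/433, d=(M5−M4)/(6·1)=1296/433, b=Δ4−h4·(2M4+M5)/6=-872/433
t_q=3/4 → seg 0, τ=3/4; S=1+2236/433·τ+0·τ²+-601/1299·τ³=129631/27712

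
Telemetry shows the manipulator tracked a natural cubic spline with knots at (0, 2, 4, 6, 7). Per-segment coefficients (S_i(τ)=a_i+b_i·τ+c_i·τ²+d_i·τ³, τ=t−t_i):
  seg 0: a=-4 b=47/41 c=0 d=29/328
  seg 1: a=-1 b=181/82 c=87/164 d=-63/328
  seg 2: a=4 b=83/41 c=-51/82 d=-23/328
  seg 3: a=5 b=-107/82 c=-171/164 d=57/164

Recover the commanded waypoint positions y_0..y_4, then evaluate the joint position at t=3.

y_0=-4 y_1=-1 y_2=4 y_3=5 y_4=3
S(3) = 507/328

y_0 = S_0(0) = a_0 = -4
y_1 = S_1(0) = a_1 = -1
y_2 = S_2(0) = a_2 = 4
y_3 = S_3(0) = a_3 = 5
y_4 = S_3(1) = 3
t_q=3 is in segment 1 (τ=1); S_1(τ)=507/328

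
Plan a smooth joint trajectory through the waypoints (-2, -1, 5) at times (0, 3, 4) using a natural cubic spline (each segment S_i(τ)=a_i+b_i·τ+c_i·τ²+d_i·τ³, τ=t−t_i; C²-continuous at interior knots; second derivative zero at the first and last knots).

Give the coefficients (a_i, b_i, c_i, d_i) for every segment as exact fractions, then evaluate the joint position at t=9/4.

  seg 0: a=-2 b=-43/24 c=0 d=17/72
  seg 1: a=-1 b=55/12 c=17/8 d=-17/24
S(9/4) = -1711/512

Δ: Δ0=1/3, Δ1=6
row 1: diag=8, rhs=34; c'=1/8, d'=17/4
back: M1=17/4
M: M0=0, M1=17/4, M2=0
seg 0: a=-2, c=M0/2=0, d=(M1−M0)/(6·3)=17/72, b=Δ0−h0·(2M0+M1)/6=-43/24
seg 1: a=-1, c=M1/2=17/8, d=(M2−M1)/(6·1)=-17/24, b=Δ1−h1·(2M1+M2)/6=55/12
t_q=9/4 → seg 0, τ=9/4; S=-2+-43/24·τ+0·τ²+17/72·τ³=-1711/512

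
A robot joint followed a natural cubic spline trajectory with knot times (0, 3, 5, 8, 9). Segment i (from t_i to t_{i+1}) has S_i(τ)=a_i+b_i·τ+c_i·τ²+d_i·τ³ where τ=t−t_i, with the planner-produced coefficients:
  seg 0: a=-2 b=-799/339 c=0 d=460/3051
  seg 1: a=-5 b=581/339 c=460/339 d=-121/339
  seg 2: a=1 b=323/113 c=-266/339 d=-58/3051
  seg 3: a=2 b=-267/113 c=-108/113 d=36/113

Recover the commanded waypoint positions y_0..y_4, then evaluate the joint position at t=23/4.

y_0=-2 y_1=-5 y_2=1 y_3=2 y_4=-1
S(23/4) = 9743/3616

y_0 = S_0(0) = a_0 = -2
y_1 = S_1(0) = a_1 = -5
y_2 = S_2(0) = a_2 = 1
y_3 = S_3(0) = a_3 = 2
y_4 = S_3(1) = -1
t_q=23/4 is in segment 2 (τ=3/4); S_2(τ)=9743/3616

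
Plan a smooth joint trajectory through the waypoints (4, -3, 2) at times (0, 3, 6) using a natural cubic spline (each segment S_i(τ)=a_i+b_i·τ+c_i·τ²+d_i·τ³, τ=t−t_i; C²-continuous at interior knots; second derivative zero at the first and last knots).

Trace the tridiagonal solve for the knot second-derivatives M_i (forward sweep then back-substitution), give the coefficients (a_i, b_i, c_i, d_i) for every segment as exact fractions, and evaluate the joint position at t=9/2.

  seg 0: a=4 b=-10/3 c=0 d=1/9
  seg 1: a=-3 b=-1/3 c=1 d=-1/9
S(9/2) = -13/8

Δ: Δ0=-7/3, Δ1=5/3
row 1: diag=12, rhs=24; c'=1/4, d'=2
back: M1=2
M: M0=0, M1=2, M2=0
seg 0: a=4, c=M0/2=0, d=(M1−M0)/(6·3)=1/9, b=Δ0−h0·(2M0+M1)/6=-10/3
seg 1: a=-3, c=M1/2=1, d=(M2−M1)/(6·3)=-1/9, b=Δ1−h1·(2M1+M2)/6=-1/3
t_q=9/2 → seg 1, τ=3/2; S=-3+-1/3·τ+1·τ²+-1/9·τ³=-13/8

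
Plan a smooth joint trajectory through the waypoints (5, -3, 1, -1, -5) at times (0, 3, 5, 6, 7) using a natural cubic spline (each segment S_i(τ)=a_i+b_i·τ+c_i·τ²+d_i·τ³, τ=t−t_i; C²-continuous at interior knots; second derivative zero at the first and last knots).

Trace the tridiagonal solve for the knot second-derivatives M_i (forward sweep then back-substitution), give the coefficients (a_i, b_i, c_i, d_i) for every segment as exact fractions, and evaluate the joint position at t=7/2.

  seg 0: a=5 b=-1465/321 c=0 d=203/963
  seg 1: a=-3 b=362/321 c=203/107 d=-469/642
  seg 2: a=1 b=-16/321 c=-266/107 d=172/321
  seg 3: a=-1 b=-1096/321 c=-94/107 d=94/321
S(7/2) = -3515/1712

Δ: Δ0=-8/3, Δ1=2, Δ2=-2, Δ3=-4
row 1: diag=10, rhs=28; c'=1/5, d'=14/5
row 2: denom=6−2·1/5=28/5; d'=(-24−2·14/5)/(28/5)=-37/7
row 3: denom=4−1·5/28=107/28; d'=(-12−1·-37/7)/(107/28)=-188/107
back: M3=-188/107
back: M2=-37/7−5/28·-188/107=-532/107
back: M1=14/5−1/5·-532/107=406/107
M: M0=0, M1=406/107, M2=-532/107, M3=-188/107, M4=0
seg 0: a=5, c=M0/2=0, d=(M1−M0)/(6·3)=203/963, b=Δ0−h0·(2M0+M1)/6=-1465/321
seg 1: a=-3, c=M1/2=203/107, d=(M2−M1)/(6·2)=-469/642, b=Δ1−h1·(2M1+M2)/6=362/321
seg 2: a=1, c=M2/2=-266/107, d=(M3−M2)/(6·1)=172/321, b=Δ2−h2·(2M2+M3)/6=-16/321
seg 3: a=-1, c=M3/2=-94/107, d=(M4−M3)/(6·1)=94/321, b=Δ3−h3·(2M3+M4)/6=-1096/321
t_q=7/2 → seg 1, τ=1/2; S=-3+362/321·τ+203/107·τ²+-469/642·τ³=-3515/1712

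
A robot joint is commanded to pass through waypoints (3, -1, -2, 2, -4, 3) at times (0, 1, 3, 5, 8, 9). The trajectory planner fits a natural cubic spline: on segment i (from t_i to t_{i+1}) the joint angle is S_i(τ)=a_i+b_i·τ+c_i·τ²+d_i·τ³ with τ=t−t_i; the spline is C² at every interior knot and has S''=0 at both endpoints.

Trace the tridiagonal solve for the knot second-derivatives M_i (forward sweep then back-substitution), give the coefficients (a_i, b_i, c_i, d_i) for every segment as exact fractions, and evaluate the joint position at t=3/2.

Δ: Δ0=-4, Δ1=-1/2, Δ2=2, Δ3=-2, Δ4=7
row 1: diag=6, rhs=21; c'=1/3, d'=7/2
row 2: denom=8−2·1/3=22/3; d'=(15−2·7/2)/(22/3)=12/11
row 3: denom=10−2·3/11=104/11; d'=(-24−2·12/11)/(104/11)=-36/13
row 4: denom=8−3·33/104=733/104; d'=(54−3·-36/13)/(733/104)=6480/733
back: M4=6480/733
back: M3=-36/13−33/104·6480/733=-4086/733
back: M2=12/11−3/11·-4086/733=1914/733
back: M1=7/2−1/3·1914/733=3855/1466
M: M0=0, M1=3855/1466, M2=1914/733, M3=-4086/733, M4=6480/733, M5=0
seg 0: a=3, c=M0/2=0, d=(M1−M0)/(6·1)=1285/2932, b=Δ0−h0·(2M0+M1)/6=-13013/2932
seg 1: a=-1, c=M1/2=3855/2932, d=(M2−M1)/(6·2)=-9/5864, b=Δ1−h1·(2M1+M2)/6=-4579/1466
seg 2: a=-2, c=M2/2=957/733, d=(M3−M2)/(6·2)=-500/733, b=Δ2−h2·(2M2+M3)/6=1552/733
seg 3: a=2, c=M3/2=-2043/733, d=(M4−M3)/(6·3)=587/733, b=Δ3−h3·(2M3+M4)/6=-620/733
seg 4: a=-4, c=M4/2=3240/733, d=(M5−M4)/(6·1)=-1080/733, b=Δ4−h4·(2M4+M5)/6=2971/733
t_q=3/2 → seg 1, τ=1/2; S=-1+-4579/1466·τ+3855/2932·τ²+-9/5864·τ³=-104765/46912

  seg 0: a=3 b=-13013/2932 c=0 d=1285/2932
  seg 1: a=-1 b=-4579/1466 c=3855/2932 d=-9/5864
  seg 2: a=-2 b=1552/733 c=957/733 d=-500/733
  seg 3: a=2 b=-620/733 c=-2043/733 d=587/733
  seg 4: a=-4 b=2971/733 c=3240/733 d=-1080/733
S(3/2) = -104765/46912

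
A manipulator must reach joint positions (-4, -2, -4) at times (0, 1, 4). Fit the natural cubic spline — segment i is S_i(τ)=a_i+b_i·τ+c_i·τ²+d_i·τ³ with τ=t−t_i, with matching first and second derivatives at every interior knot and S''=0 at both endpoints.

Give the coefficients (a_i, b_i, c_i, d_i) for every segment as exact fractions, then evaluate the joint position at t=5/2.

  seg 0: a=-4 b=7/3 c=0 d=-1/3
  seg 1: a=-2 b=4/3 c=-1 d=1/9
S(5/2) = -15/8

Δ: Δ0=2, Δ1=-2/3
row 1: diag=8, rhs=-16; c'=3/8, d'=-2
back: M1=-2
M: M0=0, M1=-2, M2=0
seg 0: a=-4, c=M0/2=0, d=(M1−M0)/(6·1)=-1/3, b=Δ0−h0·(2M0+M1)/6=7/3
seg 1: a=-2, c=M1/2=-1, d=(M2−M1)/(6·3)=1/9, b=Δ1−h1·(2M1+M2)/6=4/3
t_q=5/2 → seg 1, τ=3/2; S=-2+4/3·τ+-1·τ²+1/9·τ³=-15/8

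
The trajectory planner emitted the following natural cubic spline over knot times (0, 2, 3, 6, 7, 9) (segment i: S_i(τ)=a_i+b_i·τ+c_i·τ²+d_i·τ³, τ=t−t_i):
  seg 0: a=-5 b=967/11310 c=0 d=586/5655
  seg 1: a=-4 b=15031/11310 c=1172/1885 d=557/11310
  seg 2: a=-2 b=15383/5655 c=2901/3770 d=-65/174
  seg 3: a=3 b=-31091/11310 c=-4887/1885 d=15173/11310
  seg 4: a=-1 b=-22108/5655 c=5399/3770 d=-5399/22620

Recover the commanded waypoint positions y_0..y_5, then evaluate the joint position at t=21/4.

y_0 = S_0(0) = a_0 = -5
y_1 = S_1(0) = a_1 = -4
y_2 = S_2(0) = a_2 = -2
y_3 = S_3(0) = a_3 = 3
y_4 = S_4(0) = a_4 = -1
y_5 = S_4(2) = -5
t_q=21/4 is in segment 2 (τ=9/4); S_2(τ)=907457/241280

y_0=-5 y_1=-4 y_2=-2 y_3=3 y_4=-1 y_5=-5
S(21/4) = 907457/241280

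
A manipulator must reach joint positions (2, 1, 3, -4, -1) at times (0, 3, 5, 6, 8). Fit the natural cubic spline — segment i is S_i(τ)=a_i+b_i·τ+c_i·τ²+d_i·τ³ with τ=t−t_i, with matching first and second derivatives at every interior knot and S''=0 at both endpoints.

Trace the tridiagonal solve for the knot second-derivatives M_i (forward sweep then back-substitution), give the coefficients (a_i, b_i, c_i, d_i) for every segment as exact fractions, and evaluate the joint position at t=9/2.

Δ: Δ0=-1/3, Δ1=1, Δ2=-7, Δ3=3/2
row 1: diag=10, rhs=8; c'=1/5, d'=4/5
row 2: denom=6−2·1/5=28/5; d'=(-48−2·4/5)/(28/5)=-62/7
row 3: denom=6−1·5/28=163/28; d'=(51−1·-62/7)/(163/28)=1676/163
back: M3=1676/163
back: M2=-62/7−5/28·1676/163=-1743/163
back: M1=4/5−1/5·-1743/163=479/163
M: M0=0, M1=479/163, M2=-1743/163, M3=1676/163, M4=0
seg 0: a=2, c=M0/2=0, d=(M1−M0)/(6·3)=479/2934, b=Δ0−h0·(2M0+M1)/6=-1763/978
seg 1: a=1, c=M1/2=479/326, d=(M2−M1)/(6·2)=-1111/978, b=Δ1−h1·(2M1+M2)/6=1274/489
seg 2: a=3, c=M2/2=-1743/326, d=(M3−M2)/(6·1)=3419/978, b=Δ2−h2·(2M2+M3)/6=-2518/489
seg 3: a=-4, c=M3/2=838/163, d=(M4−M3)/(6·2)=-419/489, b=Δ3−h3·(2M3+M4)/6=-5237/978
t_q=9/2 → seg 1, τ=3/2; S=1+1274/489·τ+479/326·τ²+-1111/978·τ³=11423/2608

  seg 0: a=2 b=-1763/978 c=0 d=479/2934
  seg 1: a=1 b=1274/489 c=479/326 d=-1111/978
  seg 2: a=3 b=-2518/489 c=-1743/326 d=3419/978
  seg 3: a=-4 b=-5237/978 c=838/163 d=-419/489
S(9/2) = 11423/2608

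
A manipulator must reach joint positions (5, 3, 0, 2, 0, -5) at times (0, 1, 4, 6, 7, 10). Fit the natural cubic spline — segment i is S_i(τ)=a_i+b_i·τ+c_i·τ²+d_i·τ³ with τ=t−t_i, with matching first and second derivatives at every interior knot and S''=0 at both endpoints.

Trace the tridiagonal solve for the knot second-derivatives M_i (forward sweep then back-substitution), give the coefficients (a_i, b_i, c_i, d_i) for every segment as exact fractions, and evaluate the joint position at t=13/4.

Δ: Δ0=-2, Δ1=-1, Δ2=1, Δ3=-2, Δ4=-5/3
row 1: diag=8, rhs=6; c'=3/8, d'=3/4
row 2: denom=10−3·3/8=71/8; d'=(12−3·3/4)/(71/8)=78/71
row 3: denom=6−2·16/71=394/71; d'=(-18−2·78/71)/(394/71)=-717/197
row 4: denom=8−1·71/394=3081/394; d'=(2−1·-717/197)/(3081/394)=2222/3081
back: M4=2222/3081
back: M3=-717/197−71/394·2222/3081=-11614/3081
back: M2=78/71−16/71·-11614/3081=6002/3081
back: M1=3/4−3/8·6002/3081=20/1027
M: M0=0, M1=20/1027, M2=6002/3081, M3=-11614/3081, M4=2222/3081, M5=0
seg 0: a=5, c=M0/2=0, d=(M1−M0)/(6·1)=10/3081, b=Δ0−h0·(2M0+M1)/6=-6172/3081
seg 1: a=3, c=M1/2=10/1027, d=(M2−M1)/(6·3)=2971/27729, b=Δ1−h1·(2M1+M2)/6=-6142/3081
seg 2: a=0, c=M2/2=3001/3081, d=(M3−M2)/(6·2)=-1468/3081, b=Δ2−h2·(2M2+M3)/6=227/237
seg 3: a=2, c=M3/2=-5807/3081, d=(M4−M3)/(6·1)=2306/3081, b=Δ3−h3·(2M3+M4)/6=-887/1027
seg 4: a=0, c=M4/2=1111/3081, d=(M5−M4)/(6·3)=-1111/27729, b=Δ4−h4·(2M4+M5)/6=-7357/3081
t_q=13/4 → seg 1, τ=9/4; S=3+-6142/3081·τ+10/1027·τ²+2971/27729·τ³=-14175/65728

  seg 0: a=5 b=-6172/3081 c=0 d=10/3081
  seg 1: a=3 b=-6142/3081 c=10/1027 d=2971/27729
  seg 2: a=0 b=227/237 c=3001/3081 d=-1468/3081
  seg 3: a=2 b=-887/1027 c=-5807/3081 d=2306/3081
  seg 4: a=0 b=-7357/3081 c=1111/3081 d=-1111/27729
S(13/4) = -14175/65728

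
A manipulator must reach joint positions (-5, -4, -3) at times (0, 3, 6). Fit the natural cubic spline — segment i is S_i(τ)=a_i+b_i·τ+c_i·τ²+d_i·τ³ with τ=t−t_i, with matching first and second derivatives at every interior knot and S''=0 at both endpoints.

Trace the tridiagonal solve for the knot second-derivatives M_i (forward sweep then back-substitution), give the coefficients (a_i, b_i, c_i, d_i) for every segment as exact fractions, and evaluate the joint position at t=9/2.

  seg 0: a=-5 b=1/3 c=0 d=0
  seg 1: a=-4 b=1/3 c=0 d=0
S(9/2) = -7/2

Δ: Δ0=1/3, Δ1=1/3
row 1: diag=12, rhs=0; c'=1/4, d'=0
back: M1=0
M: M0=0, M1=0, M2=0
seg 0: a=-5, c=M0/2=0, d=(M1−M0)/(6·3)=0, b=Δ0−h0·(2M0+M1)/6=1/3
seg 1: a=-4, c=M1/2=0, d=(M2−M1)/(6·3)=0, b=Δ1−h1·(2M1+M2)/6=1/3
t_q=9/2 → seg 1, τ=3/2; S=-4+1/3·τ+0·τ²+0·τ³=-7/2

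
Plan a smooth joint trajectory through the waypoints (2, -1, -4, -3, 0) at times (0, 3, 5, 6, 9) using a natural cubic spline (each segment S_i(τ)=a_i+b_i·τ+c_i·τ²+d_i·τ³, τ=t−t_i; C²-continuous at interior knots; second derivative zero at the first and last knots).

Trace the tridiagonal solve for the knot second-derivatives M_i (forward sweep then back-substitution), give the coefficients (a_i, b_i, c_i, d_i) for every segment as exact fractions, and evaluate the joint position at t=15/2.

  seg 0: a=2 b=-165/292 c=0 d=-127/2628
  seg 1: a=-1 b=-273/146 c=-127/292 d=181/584
  seg 2: a=-4 b=8/73 c=104/73 d=-39/73
  seg 3: a=-3 b=99/73 c=-13/73 d=13/657
S(15/2) = -759/584

Δ: Δ0=-1, Δ1=-3/2, Δ2=1, Δ3=1
row 1: diag=10, rhs=-3; c'=1/5, d'=-3/10
row 2: denom=6−2·1/5=28/5; d'=(15−2·-3/10)/(28/5)=39/14
row 3: denom=8−1·5/28=219/28; d'=(0−1·39/14)/(219/28)=-26/73
back: M3=-26/73
back: M2=39/14−5/28·-26/73=208/73
back: M1=-3/10−1/5·208/73=-127/146
M: M0=0, M1=-127/146, M2=208/73, M3=-26/73, M4=0
seg 0: a=2, c=M0/2=0, d=(M1−M0)/(6·3)=-127/2628, b=Δ0−h0·(2M0+M1)/6=-165/292
seg 1: a=-1, c=M1/2=-127/292, d=(M2−M1)/(6·2)=181/584, b=Δ1−h1·(2M1+M2)/6=-273/146
seg 2: a=-4, c=M2/2=104/73, d=(M3−M2)/(6·1)=-39/73, b=Δ2−h2·(2M2+M3)/6=8/73
seg 3: a=-3, c=M3/2=-13/73, d=(M4−M3)/(6·3)=13/657, b=Δ3−h3·(2M3+M4)/6=99/73
t_q=15/2 → seg 3, τ=3/2; S=-3+99/73·τ+-13/73·τ²+13/657·τ³=-759/584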